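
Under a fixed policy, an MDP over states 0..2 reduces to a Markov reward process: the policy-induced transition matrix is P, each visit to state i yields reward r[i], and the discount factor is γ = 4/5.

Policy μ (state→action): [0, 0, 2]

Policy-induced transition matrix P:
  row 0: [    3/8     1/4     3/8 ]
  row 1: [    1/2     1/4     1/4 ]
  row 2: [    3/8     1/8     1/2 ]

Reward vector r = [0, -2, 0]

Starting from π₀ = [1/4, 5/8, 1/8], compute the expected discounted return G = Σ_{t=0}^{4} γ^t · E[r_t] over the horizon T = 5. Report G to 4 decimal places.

t=0: π = [0.2500, 0.6250, 0.1250], E[r] = -1.2500, γ^t·E[r] = -1.250000, running G = -1.250000
t=1: π = [0.4531, 0.2344, 0.3125], E[r] = -0.4688, γ^t·E[r] = -0.375000, running G = -1.625000
t=2: π = [0.4043, 0.2109, 0.3848], E[r] = -0.4219, γ^t·E[r] = -0.270000, running G = -1.895000
t=3: π = [0.4014, 0.2019, 0.3967], E[r] = -0.4038, γ^t·E[r] = -0.206750, running G = -2.101750
t=4: π = [0.4002, 0.2004, 0.3994], E[r] = -0.4008, γ^t·E[r] = -0.164175, running G = -2.265925

G = -2.2659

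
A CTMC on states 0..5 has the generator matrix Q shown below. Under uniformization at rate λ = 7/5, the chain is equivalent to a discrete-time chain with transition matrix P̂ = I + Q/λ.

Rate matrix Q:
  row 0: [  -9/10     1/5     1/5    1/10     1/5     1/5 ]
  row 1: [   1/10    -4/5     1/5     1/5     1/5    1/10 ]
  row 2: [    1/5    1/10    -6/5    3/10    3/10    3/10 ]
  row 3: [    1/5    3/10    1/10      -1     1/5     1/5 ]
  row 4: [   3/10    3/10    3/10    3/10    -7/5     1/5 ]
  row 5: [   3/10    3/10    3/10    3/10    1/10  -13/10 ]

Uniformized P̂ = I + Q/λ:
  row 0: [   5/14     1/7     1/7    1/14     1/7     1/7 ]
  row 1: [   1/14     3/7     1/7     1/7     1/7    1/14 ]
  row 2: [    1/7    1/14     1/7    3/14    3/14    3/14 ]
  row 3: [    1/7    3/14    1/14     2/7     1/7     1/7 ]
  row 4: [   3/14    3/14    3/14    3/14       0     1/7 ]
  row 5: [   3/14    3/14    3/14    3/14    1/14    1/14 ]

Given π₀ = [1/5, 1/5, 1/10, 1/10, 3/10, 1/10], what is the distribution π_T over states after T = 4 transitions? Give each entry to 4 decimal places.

π = [0.1843, 0.2288, 0.1478, 0.1847, 0.1264, 0.1280]

t=0: π = [0.2000, 0.2000, 0.1000, 0.1000, 0.3000, 0.1000]
t=1: π = [0.2000, 0.2286, 0.1643, 0.1786, 0.1000, 0.1286]
t=2: π = [0.1857, 0.2255, 0.1464, 0.1821, 0.1311, 0.1291]
t=3: π = [0.1851, 0.2284, 0.1484, 0.1847, 0.1254, 0.1280]
t=4: π = [0.1843, 0.2288, 0.1478, 0.1847, 0.1264, 0.1280]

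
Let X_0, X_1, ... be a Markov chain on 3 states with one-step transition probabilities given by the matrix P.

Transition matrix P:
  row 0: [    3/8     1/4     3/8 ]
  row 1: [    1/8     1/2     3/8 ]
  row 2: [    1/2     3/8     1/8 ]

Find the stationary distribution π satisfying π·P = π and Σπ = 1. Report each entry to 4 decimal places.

π = [0.3167, 0.3833, 0.3000]

Balance equations π_j = Σ_i π_i·P[i][j]:
  π_0 = 3/8·π_0 + 1/8·π_1 + 1/2·π_2
  π_1 = 1/4·π_0 + 1/2·π_1 + 3/8·π_2
  normalize: π_0 + π_1 + π_2 = 1
Solving the linear system gives exactly π = [19/60, 23/60, 3/10].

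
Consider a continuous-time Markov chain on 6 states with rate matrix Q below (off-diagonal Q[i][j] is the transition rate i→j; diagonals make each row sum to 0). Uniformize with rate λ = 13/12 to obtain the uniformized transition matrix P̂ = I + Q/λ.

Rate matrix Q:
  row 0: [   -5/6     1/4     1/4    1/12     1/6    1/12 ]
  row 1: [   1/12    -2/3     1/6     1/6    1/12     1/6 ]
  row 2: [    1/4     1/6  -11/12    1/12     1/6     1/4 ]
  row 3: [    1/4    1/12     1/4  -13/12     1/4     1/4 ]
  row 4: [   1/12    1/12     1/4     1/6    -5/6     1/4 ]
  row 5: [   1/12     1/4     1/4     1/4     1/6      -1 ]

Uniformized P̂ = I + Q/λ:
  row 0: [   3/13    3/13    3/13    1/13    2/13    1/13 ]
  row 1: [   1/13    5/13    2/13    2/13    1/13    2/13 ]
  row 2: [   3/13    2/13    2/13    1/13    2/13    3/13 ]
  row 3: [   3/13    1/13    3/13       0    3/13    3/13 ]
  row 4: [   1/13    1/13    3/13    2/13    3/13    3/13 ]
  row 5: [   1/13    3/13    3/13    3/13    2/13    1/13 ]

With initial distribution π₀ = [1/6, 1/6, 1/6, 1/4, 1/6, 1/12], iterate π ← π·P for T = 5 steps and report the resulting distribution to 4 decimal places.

t=0: π = [0.1667, 0.1667, 0.1667, 0.2500, 0.1667, 0.0833]
t=1: π = [0.1667, 0.1795, 0.2051, 0.0962, 0.1731, 0.1795]
t=2: π = [0.1489, 0.2012, 0.2012, 0.1243, 0.1607, 0.1637]
t=3: π = [0.1499, 0.2024, 0.1998, 0.1204, 0.1603, 0.1672]
t=4: π = [0.1492, 0.2034, 0.1998, 0.1213, 0.1599, 0.1664]
t=5: π = [0.1493, 0.2034, 0.1998, 0.1211, 0.1598, 0.1666]

π = [0.1493, 0.2034, 0.1998, 0.1211, 0.1598, 0.1666]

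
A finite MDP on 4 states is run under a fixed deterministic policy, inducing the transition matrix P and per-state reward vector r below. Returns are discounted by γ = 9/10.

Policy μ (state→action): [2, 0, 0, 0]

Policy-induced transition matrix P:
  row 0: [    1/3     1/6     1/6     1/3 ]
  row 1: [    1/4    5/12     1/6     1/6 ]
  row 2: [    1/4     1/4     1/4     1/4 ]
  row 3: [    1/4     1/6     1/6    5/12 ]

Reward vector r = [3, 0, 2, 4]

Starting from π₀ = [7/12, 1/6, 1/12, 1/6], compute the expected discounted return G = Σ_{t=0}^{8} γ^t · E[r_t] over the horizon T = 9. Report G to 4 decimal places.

t=0: π = [0.5833, 0.1667, 0.0833, 0.1667], E[r] = 2.5833, γ^t·E[r] = 2.583333, running G = 2.583333
t=1: π = [0.2986, 0.2153, 0.1736, 0.3125], E[r] = 2.4931, γ^t·E[r] = 2.243750, running G = 4.827083
t=2: π = [0.2749, 0.2350, 0.1811, 0.3090], E[r] = 2.4230, γ^t·E[r] = 1.962656, running G = 6.789740
t=3: π = [0.2729, 0.2405, 0.1818, 0.3048], E[r] = 2.4016, γ^t·E[r] = 1.750746, running G = 8.540486
t=4: π = [0.2727, 0.2419, 0.1818, 0.3035], E[r] = 2.3959, γ^t·E[r] = 1.571935, running G = 10.112421
t=5: π = [0.2727, 0.2423, 0.1818, 0.3032], E[r] = 2.3944, γ^t·E[r] = 1.413885, running G = 11.526306
t=6: π = [0.2727, 0.2424, 0.1818, 0.3031], E[r] = 2.3941, γ^t·E[r] = 1.272302, running G = 12.798608
t=7: π = [0.2727, 0.2424, 0.1818, 0.3030], E[r] = 2.3940, γ^t·E[r] = 1.145028, running G = 13.943637
t=8: π = [0.2727, 0.2424, 0.1818, 0.3030], E[r] = 2.3939, γ^t·E[r] = 1.030516, running G = 14.974152

G = 14.9742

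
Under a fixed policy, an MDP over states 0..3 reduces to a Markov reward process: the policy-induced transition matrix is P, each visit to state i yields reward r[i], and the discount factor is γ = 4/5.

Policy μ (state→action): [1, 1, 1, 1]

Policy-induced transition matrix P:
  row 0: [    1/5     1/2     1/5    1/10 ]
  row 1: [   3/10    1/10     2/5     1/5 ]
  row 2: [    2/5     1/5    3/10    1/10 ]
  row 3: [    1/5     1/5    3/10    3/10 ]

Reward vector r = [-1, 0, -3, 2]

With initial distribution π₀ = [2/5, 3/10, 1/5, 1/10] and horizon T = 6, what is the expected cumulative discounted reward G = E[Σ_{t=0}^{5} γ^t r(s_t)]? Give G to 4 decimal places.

G = -3.1091

t=0: π = [0.4000, 0.3000, 0.2000, 0.1000], E[r] = -0.8000, γ^t·E[r] = -0.800000, running G = -0.800000
t=1: π = [0.2700, 0.2900, 0.2900, 0.1500], E[r] = -0.8400, γ^t·E[r] = -0.672000, running G = -1.472000
t=2: π = [0.2870, 0.2520, 0.3020, 0.1590], E[r] = -0.8750, γ^t·E[r] = -0.560000, running G = -2.032000
t=3: π = [0.2856, 0.2609, 0.2965, 0.1570], E[r] = -0.8611, γ^t·E[r] = -0.440883, running G = -2.472883
t=4: π = [0.2854, 0.2596, 0.2975, 0.1575], E[r] = -0.8630, γ^t·E[r] = -0.353485, running G = -2.826368
t=5: π = [0.2855, 0.2597, 0.2974, 0.1575], E[r] = -0.8628, γ^t·E[r] = -0.282726, running G = -3.109094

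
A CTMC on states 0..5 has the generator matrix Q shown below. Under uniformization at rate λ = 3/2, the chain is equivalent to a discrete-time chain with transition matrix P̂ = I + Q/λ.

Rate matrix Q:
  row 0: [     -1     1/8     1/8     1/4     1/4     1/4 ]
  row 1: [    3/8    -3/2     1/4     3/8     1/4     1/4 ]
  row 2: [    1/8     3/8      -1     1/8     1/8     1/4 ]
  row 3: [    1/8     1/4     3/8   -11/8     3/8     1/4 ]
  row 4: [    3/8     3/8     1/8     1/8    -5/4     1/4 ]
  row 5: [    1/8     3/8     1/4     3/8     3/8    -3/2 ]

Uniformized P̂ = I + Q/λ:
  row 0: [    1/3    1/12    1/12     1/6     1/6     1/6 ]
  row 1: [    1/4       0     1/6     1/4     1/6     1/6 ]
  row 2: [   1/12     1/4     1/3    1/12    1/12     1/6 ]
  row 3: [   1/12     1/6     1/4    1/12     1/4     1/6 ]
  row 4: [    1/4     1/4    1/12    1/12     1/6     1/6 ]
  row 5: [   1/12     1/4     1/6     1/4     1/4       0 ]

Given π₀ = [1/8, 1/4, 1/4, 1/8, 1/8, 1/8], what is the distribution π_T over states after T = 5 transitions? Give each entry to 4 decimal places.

t=0: π = [0.1250, 0.2500, 0.2500, 0.1250, 0.1250, 0.1250]
t=1: π = [0.1771, 0.1563, 0.1979, 0.1563, 0.1667, 0.1458]
t=2: π = [0.1814, 0.1684, 0.1840, 0.1484, 0.1753, 0.1424]
t=3: π = [0.1860, 0.1653, 0.1800, 0.1502, 0.1756, 0.1429]
t=4: π = [0.1866, 0.1652, 0.1791, 0.1502, 0.1761, 0.1428]
t=5: π = [0.1869, 0.1651, 0.1788, 0.1502, 0.1762, 0.1429]

π = [0.1869, 0.1651, 0.1788, 0.1502, 0.1762, 0.1429]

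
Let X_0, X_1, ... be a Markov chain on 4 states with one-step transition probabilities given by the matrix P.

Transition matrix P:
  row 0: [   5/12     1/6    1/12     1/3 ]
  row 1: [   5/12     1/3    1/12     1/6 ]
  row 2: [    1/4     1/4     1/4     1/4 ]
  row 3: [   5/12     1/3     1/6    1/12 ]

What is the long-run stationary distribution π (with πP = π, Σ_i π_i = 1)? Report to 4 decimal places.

Balance equations π_j = Σ_i π_i·P[i][j]:
  π_0 = 5/12·π_0 + 5/12·π_1 + 1/4·π_2 + 5/12·π_3
  π_1 = 1/6·π_0 + 1/3·π_1 + 1/4·π_2 + 1/3·π_3
  π_2 = 1/12·π_0 + 1/12·π_1 + 1/4·π_2 + 1/6·π_3
  normalize: π_0 + π_1 + π_2 + π_3 = 1
Solving the linear system gives exactly π = [615/1552, 399/1552, 95/776, 87/388].

π = [0.3963, 0.2571, 0.1224, 0.2242]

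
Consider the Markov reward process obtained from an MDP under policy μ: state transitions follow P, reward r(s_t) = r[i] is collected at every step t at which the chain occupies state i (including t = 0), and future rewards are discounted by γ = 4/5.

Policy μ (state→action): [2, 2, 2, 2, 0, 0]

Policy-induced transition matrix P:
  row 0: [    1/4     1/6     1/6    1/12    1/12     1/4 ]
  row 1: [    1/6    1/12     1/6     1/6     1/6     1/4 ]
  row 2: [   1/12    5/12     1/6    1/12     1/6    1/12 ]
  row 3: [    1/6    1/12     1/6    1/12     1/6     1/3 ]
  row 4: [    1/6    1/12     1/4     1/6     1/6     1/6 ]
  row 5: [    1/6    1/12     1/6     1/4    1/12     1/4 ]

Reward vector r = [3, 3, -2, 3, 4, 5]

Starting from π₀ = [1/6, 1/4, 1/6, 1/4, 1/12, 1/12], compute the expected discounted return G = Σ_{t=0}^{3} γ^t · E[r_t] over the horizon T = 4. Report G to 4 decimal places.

G = 7.7069

t=0: π = [0.1667, 0.2500, 0.1667, 0.2500, 0.0833, 0.0833], E[r] = 2.4167, γ^t·E[r] = 2.416667, running G = 2.416667
t=1: π = [0.1667, 0.1528, 0.1736, 0.1250, 0.1458, 0.2361], E[r] = 2.7500, γ^t·E[r] = 2.200000, running G = 4.616667
t=2: π = [0.1661, 0.1551, 0.1788, 0.1476, 0.1331, 0.2193], E[r] = 2.6777, γ^t·E[r] = 1.713704, running G = 6.330370
t=3: π = [0.1656, 0.1568, 0.1778, 0.1439, 0.1345, 0.2214], E[r] = 2.6886, γ^t·E[r] = 1.376543, running G = 7.706914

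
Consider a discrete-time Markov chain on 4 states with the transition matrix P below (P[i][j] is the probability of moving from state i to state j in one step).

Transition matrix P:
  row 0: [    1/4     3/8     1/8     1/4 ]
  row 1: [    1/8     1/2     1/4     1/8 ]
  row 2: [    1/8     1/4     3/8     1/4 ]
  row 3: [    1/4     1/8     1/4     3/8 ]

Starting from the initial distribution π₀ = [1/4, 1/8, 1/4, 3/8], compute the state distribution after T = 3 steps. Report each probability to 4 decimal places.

π = [0.1797, 0.3184, 0.2588, 0.2432]

t=0: π = [0.2500, 0.1250, 0.2500, 0.3750]
t=1: π = [0.2031, 0.2656, 0.2500, 0.2813]
t=2: π = [0.1855, 0.3066, 0.2559, 0.2520]
t=3: π = [0.1797, 0.3184, 0.2588, 0.2432]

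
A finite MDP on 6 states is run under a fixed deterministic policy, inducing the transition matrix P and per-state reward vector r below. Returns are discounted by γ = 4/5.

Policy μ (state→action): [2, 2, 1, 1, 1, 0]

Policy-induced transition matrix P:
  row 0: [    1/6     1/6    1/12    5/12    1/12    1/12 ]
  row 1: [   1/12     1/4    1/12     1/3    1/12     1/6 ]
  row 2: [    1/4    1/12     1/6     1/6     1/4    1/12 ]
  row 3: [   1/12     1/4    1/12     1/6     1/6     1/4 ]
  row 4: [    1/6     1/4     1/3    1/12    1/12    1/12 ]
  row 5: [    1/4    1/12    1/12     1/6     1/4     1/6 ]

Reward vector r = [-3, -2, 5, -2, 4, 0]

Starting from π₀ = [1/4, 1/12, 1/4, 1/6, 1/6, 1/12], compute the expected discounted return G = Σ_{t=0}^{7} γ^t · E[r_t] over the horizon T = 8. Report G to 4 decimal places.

t=0: π = [0.2500, 0.0833, 0.2500, 0.1667, 0.1667, 0.0833], E[r] = 0.6667, γ^t·E[r] = 0.666667, running G = 0.666667
t=1: π = [0.1736, 0.1736, 0.1458, 0.2292, 0.1528, 0.1250], E[r] = 0.0139, γ^t·E[r] = 0.011111, running G = 0.677778
t=2: π = [0.1557, 0.1904, 0.1337, 0.2263, 0.1476, 0.1464], E[r] = -0.0417, γ^t·E[r] = -0.026667, running G = 0.651111
t=3: π = [0.1553, 0.1903, 0.1314, 0.2250, 0.1489, 0.1491], E[r] = -0.0443, γ^t·E[r] = -0.022667, running G = 0.628444
t=4: π = [0.1554, 0.1903, 0.1315, 0.2248, 0.1488, 0.1491], E[r] = -0.0437, γ^t·E[r] = -0.017900, running G = 0.610545
t=5: π = [0.1555, 0.1903, 0.1315, 0.2248, 0.1488, 0.1491], E[r] = -0.0438, γ^t·E[r] = -0.014340, running G = 0.596205
t=6: π = [0.1555, 0.1903, 0.1315, 0.2248, 0.1488, 0.1491], E[r] = -0.0438, γ^t·E[r] = -0.011474, running G = 0.584731
t=7: π = [0.1555, 0.1903, 0.1315, 0.2248, 0.1488, 0.1491], E[r] = -0.0438, γ^t·E[r] = -0.009179, running G = 0.575552

G = 0.5756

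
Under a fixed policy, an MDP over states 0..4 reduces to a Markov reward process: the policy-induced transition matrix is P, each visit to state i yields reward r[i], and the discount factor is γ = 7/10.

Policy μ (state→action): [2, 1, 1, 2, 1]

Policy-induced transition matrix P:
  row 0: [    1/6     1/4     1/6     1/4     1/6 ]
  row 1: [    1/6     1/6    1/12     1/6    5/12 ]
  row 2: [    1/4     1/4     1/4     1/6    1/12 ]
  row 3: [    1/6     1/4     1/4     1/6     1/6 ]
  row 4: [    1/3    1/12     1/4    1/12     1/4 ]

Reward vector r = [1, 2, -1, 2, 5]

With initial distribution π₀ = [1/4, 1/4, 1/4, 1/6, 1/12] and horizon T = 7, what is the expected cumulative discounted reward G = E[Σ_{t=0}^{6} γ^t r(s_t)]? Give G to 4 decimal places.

t=0: π = [0.2500, 0.2500, 0.2500, 0.1667, 0.0833], E[r] = 1.2500, γ^t·E[r] = 1.250000, running G = 1.250000
t=1: π = [0.2014, 0.2153, 0.1875, 0.1806, 0.2153], E[r] = 1.8819, γ^t·E[r] = 1.317361, running G = 2.567361
t=2: π = [0.2182, 0.1962, 0.1973, 0.1655, 0.2228], E[r] = 1.8582, γ^t·E[r] = 0.910527, running G = 3.477888
t=3: π = [0.2202, 0.1965, 0.1991, 0.1663, 0.2178], E[r] = 1.8359, γ^t·E[r] = 0.629710, running G = 4.107598
t=4: π = [0.2196, 0.1973, 0.1989, 0.1669, 0.2174], E[r] = 1.8358, γ^t·E[r] = 0.440781, running G = 4.548378
t=5: π = [0.2195, 0.1973, 0.1988, 0.1669, 0.2175], E[r] = 1.8367, γ^t·E[r] = 0.308692, running G = 4.857070
t=6: π = [0.2195, 0.1973, 0.1988, 0.1668, 0.2176], E[r] = 1.8367, γ^t·E[r] = 0.216088, running G = 5.073159

G = 5.0732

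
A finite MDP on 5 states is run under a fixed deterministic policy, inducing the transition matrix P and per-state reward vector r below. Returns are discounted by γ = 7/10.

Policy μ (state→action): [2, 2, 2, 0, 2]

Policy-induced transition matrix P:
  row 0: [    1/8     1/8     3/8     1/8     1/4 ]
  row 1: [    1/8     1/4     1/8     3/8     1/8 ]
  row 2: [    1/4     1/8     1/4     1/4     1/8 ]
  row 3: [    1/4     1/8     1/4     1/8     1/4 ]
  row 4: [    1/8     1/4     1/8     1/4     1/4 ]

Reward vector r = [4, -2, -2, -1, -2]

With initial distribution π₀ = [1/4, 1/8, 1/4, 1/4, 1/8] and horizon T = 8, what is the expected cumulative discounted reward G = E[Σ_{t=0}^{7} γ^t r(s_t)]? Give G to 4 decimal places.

G = -1.7172

t=0: π = [0.2500, 0.1250, 0.2500, 0.2500, 0.1250], E[r] = -0.2500, γ^t·E[r] = -0.250000, running G = -0.250000
t=1: π = [0.1875, 0.1563, 0.2500, 0.2031, 0.2031], E[r] = -0.6719, γ^t·E[r] = -0.470313, running G = -0.720313
t=2: π = [0.1816, 0.1699, 0.2285, 0.2207, 0.1992], E[r] = -0.6895, γ^t·E[r] = -0.337832, running G = -1.058145
t=3: π = [0.1812, 0.1711, 0.2266, 0.2209, 0.2002], E[r] = -0.6921, γ^t·E[r] = -0.237404, running G = -1.295548
t=4: π = [0.1809, 0.1714, 0.2262, 0.2211, 0.2003], E[r] = -0.6932, γ^t·E[r] = -0.166446, running G = -1.461994
t=5: π = [0.1809, 0.1715, 0.2262, 0.2212, 0.2003], E[r] = -0.6933, γ^t·E[r] = -0.116525, running G = -1.578520
t=6: π = [0.1809, 0.1715, 0.2261, 0.2212, 0.2003], E[r] = -0.6933, γ^t·E[r] = -0.081570, running G = -1.660090
t=7: π = [0.1809, 0.1715, 0.2261, 0.2212, 0.2003], E[r] = -0.6933, γ^t·E[r] = -0.057099, running G = -1.717189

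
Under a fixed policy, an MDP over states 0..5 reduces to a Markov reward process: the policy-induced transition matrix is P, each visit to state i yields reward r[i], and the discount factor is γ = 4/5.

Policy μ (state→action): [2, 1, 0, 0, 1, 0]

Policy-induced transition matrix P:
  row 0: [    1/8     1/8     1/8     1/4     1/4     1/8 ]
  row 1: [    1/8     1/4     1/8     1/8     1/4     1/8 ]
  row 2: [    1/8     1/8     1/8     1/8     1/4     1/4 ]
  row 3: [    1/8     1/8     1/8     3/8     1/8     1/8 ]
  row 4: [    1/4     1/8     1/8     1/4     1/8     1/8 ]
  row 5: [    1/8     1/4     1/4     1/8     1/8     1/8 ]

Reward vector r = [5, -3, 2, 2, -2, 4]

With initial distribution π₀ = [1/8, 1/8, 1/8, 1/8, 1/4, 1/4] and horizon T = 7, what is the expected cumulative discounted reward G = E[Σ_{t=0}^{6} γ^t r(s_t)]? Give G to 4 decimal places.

G = 4.7505

t=0: π = [0.1250, 0.1250, 0.1250, 0.1250, 0.2500, 0.2500], E[r] = 1.2500, γ^t·E[r] = 1.250000, running G = 1.250000
t=1: π = [0.1563, 0.1719, 0.1563, 0.2031, 0.1719, 0.1406], E[r] = 1.2031, γ^t·E[r] = 0.962500, running G = 2.212500
t=2: π = [0.1465, 0.1641, 0.1426, 0.2168, 0.1855, 0.1445], E[r] = 1.1660, γ^t·E[r] = 0.746250, running G = 2.958750
t=3: π = [0.1482, 0.1636, 0.1431, 0.2207, 0.1816, 0.1428], E[r] = 1.1858, γ^t·E[r] = 0.607125, running G = 3.565875
t=4: π = [0.1477, 0.1633, 0.1429, 0.2214, 0.1819, 0.1429], E[r] = 1.1850, γ^t·E[r] = 0.485363, running G = 4.051238
t=5: π = [0.1477, 0.1633, 0.1429, 0.2215, 0.1817, 0.1429], E[r] = 1.1856, γ^t·E[r] = 0.388503, running G = 4.439740
t=6: π = [0.1477, 0.1633, 0.1429, 0.2216, 0.1817, 0.1429], E[r] = 1.1856, γ^t·E[r] = 0.310798, running G = 4.750538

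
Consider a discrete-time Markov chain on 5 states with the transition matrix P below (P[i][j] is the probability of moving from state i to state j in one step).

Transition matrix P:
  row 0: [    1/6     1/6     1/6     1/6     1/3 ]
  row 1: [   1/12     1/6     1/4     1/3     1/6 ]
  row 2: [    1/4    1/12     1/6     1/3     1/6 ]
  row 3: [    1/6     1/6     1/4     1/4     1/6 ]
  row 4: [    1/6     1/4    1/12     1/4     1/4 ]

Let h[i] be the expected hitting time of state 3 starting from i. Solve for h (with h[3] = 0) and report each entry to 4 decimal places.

h = [4.1021, 3.4245, 3.5288, 0.0000, 3.7785]

First-step conditioning: h[3] = 0; for i ≠ 3, h[i] = 1 + Σ_k P[i][k]·h[k].
  h[0] = 1 + 1/6·h[0] + 1/6·h[1] + 1/6·h[2] + 1/3·h[4]
  h[1] = 1 + 1/12·h[0] + 1/6·h[1] + 1/4·h[2] + 1/6·h[4]
  h[2] = 1 + 1/4·h[0] + 1/12·h[1] + 1/6·h[2] + 1/6·h[4]
  h[4] = 1 + 1/6·h[0] + 1/4·h[1] + 1/12·h[2] + 1/4·h[4]
Solving the 4×4 linear system over states ≠ 3 gives exactly h = [3778/921, 3154/921, 3250/921, 0, 1160/307] (h[3] = 0 is the target).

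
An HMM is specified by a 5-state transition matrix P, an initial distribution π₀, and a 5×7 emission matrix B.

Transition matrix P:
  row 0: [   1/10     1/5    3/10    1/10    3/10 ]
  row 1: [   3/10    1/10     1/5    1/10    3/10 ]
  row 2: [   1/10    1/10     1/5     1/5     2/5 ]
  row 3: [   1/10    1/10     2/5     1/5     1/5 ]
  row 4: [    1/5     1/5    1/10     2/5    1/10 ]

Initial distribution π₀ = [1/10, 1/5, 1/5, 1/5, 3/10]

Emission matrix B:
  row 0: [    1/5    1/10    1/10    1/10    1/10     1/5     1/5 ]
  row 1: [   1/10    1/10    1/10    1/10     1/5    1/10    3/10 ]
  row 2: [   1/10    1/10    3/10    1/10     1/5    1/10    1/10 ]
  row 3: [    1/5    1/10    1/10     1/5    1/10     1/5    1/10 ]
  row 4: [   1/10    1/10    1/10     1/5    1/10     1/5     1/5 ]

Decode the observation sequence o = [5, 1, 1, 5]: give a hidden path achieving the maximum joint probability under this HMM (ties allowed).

t=0: δ = [2.000e-02, 2.000e-02, 2.000e-02, 4.000e-02, 6.000e-02]  (obs o_0=5)
t=1: δ = [1.200e-03, 1.200e-03, 1.600e-03, 2.400e-03, 8.000e-04]  ψ = [4, 4, 3, 4, 2]  (obs o_1=1)
t=2: δ = [3.600e-05, 2.400e-05, 9.600e-05, 4.800e-05, 6.400e-05]  ψ = [1, 0, 3, 3, 2]  (obs o_2=1)
t=3: δ = [2.560e-06, 1.280e-06, 1.920e-06, 5.120e-06, 7.680e-06]  ψ = [4, 4, 2, 4, 2]  (obs o_3=5)
backtrack: best end state = 4; path = [4, 3, 2, 4]

path = [4, 3, 2, 4]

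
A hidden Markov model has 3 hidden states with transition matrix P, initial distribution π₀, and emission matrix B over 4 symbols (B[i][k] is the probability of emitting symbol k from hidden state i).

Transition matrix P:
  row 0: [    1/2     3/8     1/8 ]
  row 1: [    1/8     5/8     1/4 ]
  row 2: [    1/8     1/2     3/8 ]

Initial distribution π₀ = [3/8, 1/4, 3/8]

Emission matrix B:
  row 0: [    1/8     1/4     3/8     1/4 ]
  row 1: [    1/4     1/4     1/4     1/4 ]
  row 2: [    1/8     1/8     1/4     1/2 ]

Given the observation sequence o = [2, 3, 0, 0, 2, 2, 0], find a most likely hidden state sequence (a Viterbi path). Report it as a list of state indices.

path = [2, 2, 1, 1, 1, 1, 1]

t=0: δ = [1.406e-01, 6.250e-02, 9.375e-02]  (obs o_0=2)
t=1: δ = [1.758e-02, 1.318e-02, 1.758e-02]  ψ = [0, 0, 2]  (obs o_1=3)
t=2: δ = [1.099e-03, 2.197e-03, 8.240e-04]  ψ = [0, 2, 2]  (obs o_2=0)
t=3: δ = [6.866e-05, 3.433e-04, 6.866e-05]  ψ = [0, 1, 1]  (obs o_3=0)
t=4: δ = [1.609e-05, 5.364e-05, 2.146e-05]  ψ = [1, 1, 1]  (obs o_4=2)
t=5: δ = [3.017e-06, 8.382e-06, 3.353e-06]  ψ = [0, 1, 1]  (obs o_5=2)
t=6: δ = [1.886e-07, 1.310e-06, 2.619e-07]  ψ = [0, 1, 1]  (obs o_6=0)
backtrack: best end state = 1; path = [2, 2, 1, 1, 1, 1, 1]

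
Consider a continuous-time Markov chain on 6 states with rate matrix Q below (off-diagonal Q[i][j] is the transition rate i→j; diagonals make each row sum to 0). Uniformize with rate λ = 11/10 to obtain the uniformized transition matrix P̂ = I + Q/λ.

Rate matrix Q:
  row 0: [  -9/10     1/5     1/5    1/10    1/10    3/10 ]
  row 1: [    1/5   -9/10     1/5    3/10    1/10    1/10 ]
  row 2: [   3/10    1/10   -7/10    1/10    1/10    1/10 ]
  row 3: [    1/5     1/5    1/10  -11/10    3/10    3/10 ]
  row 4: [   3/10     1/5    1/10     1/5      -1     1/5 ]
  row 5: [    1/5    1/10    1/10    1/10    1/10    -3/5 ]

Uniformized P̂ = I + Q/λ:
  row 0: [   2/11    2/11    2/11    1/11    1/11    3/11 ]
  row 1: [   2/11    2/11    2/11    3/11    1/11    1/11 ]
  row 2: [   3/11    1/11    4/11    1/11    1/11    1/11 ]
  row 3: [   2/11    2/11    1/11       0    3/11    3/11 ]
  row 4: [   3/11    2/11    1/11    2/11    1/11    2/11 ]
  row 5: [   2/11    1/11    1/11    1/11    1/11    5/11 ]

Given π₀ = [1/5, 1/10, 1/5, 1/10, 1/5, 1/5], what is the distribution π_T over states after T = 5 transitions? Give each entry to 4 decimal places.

t=0: π = [0.2000, 0.1000, 0.2000, 0.1000, 0.2000, 0.2000]
t=1: π = [0.2182, 0.1455, 0.1727, 0.1182, 0.1091, 0.2364]
t=2: π = [0.2074, 0.1446, 0.1711, 0.1165, 0.1124, 0.2479]
t=3: π = [0.2076, 0.1437, 0.1696, 0.1168, 0.1121, 0.2502]
t=4: π = [0.2074, 0.1437, 0.1691, 0.1166, 0.1122, 0.2511]
t=5: π = [0.2074, 0.1436, 0.1689, 0.1166, 0.1121, 0.2513]

π = [0.2074, 0.1436, 0.1689, 0.1166, 0.1121, 0.2513]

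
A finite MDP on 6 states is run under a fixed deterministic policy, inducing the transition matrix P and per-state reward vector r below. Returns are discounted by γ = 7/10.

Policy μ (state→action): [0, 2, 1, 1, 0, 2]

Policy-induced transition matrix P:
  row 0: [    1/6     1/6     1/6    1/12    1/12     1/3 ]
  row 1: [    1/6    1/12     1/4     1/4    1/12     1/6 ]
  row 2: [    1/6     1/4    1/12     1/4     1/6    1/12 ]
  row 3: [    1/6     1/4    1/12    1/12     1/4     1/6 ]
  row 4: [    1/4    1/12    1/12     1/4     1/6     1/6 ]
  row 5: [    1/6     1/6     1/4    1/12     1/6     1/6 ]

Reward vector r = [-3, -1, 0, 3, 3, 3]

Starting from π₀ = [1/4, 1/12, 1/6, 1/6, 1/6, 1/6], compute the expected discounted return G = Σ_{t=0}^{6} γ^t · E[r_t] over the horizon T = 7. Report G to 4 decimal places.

G = 2.2855

t=0: π = [0.2500, 0.0833, 0.1667, 0.1667, 0.1667, 0.1667], E[r] = 0.6667, γ^t·E[r] = 0.666667, running G = 0.666667
t=1: π = [0.1806, 0.1736, 0.1458, 0.1528, 0.1528, 0.1944], E[r] = 0.7847, γ^t·E[r] = 0.549306, running G = 1.215972
t=2: π = [0.1794, 0.1644, 0.1597, 0.1620, 0.1499, 0.1846], E[r] = 0.7870, γ^t·E[r] = 0.385648, running G = 1.601620
t=3: π = [0.1792, 0.1673, 0.1564, 0.1623, 0.1515, 0.1833], E[r] = 0.7866, γ^t·E[r] = 0.269788, running G = 1.871409
t=4: π = [0.1793, 0.1667, 0.1567, 0.1625, 0.1513, 0.1835], E[r] = 0.7875, γ^t·E[r] = 0.189084, running G = 2.060493
t=5: π = [0.1793, 0.1668, 0.1566, 0.1624, 0.1514, 0.1835], E[r] = 0.7874, γ^t·E[r] = 0.132331, running G = 2.192824
t=6: π = [0.1793, 0.1667, 0.1567, 0.1625, 0.1514, 0.1835], E[r] = 0.7874, γ^t·E[r] = 0.092635, running G = 2.285459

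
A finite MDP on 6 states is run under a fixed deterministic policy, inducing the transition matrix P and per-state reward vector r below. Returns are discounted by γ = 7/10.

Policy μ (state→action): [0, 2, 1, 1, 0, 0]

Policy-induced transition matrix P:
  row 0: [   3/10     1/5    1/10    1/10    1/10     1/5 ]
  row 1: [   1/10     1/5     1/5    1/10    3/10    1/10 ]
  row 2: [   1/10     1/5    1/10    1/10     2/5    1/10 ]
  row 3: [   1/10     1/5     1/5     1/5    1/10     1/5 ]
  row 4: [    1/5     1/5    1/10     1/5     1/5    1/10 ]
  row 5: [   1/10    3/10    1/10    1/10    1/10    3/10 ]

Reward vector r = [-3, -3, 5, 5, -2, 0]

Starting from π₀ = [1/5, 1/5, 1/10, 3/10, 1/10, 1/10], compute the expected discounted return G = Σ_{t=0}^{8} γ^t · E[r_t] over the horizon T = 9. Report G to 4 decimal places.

G = 0.3579

t=0: π = [0.2000, 0.2000, 0.1000, 0.3000, 0.1000, 0.1000], E[r] = 0.6000, γ^t·E[r] = 0.600000, running G = 0.600000
t=1: π = [0.1500, 0.2100, 0.1500, 0.1400, 0.1800, 0.1700], E[r] = 0.0100, γ^t·E[r] = 0.007000, running G = 0.607000
t=2: π = [0.1480, 0.2170, 0.1350, 0.1320, 0.2050, 0.1630], E[r] = -0.1700, γ^t·E[r] = -0.083300, running G = 0.523700
t=3: π = [0.1501, 0.2163, 0.1349, 0.1337, 0.2044, 0.1606], E[r] = -0.1650, γ^t·E[r] = -0.056595, running G = 0.467105
t=4: π = [0.1505, 0.2161, 0.1350, 0.1338, 0.2042, 0.1605], E[r] = -0.1639, γ^t·E[r] = -0.039340, running G = 0.427765
t=5: π = [0.1505, 0.2161, 0.1350, 0.1338, 0.2041, 0.1605], E[r] = -0.1640, γ^t·E[r] = -0.027565, running G = 0.400199
t=6: π = [0.1505, 0.2161, 0.1350, 0.1338, 0.2041, 0.1605], E[r] = -0.1641, γ^t·E[r] = -0.019301, running G = 0.380899
t=7: π = [0.1505, 0.2161, 0.1350, 0.1338, 0.2041, 0.1605], E[r] = -0.1641, γ^t·E[r] = -0.013511, running G = 0.367388
t=8: π = [0.1505, 0.2161, 0.1350, 0.1338, 0.2041, 0.1605], E[r] = -0.1641, γ^t·E[r] = -0.009458, running G = 0.357930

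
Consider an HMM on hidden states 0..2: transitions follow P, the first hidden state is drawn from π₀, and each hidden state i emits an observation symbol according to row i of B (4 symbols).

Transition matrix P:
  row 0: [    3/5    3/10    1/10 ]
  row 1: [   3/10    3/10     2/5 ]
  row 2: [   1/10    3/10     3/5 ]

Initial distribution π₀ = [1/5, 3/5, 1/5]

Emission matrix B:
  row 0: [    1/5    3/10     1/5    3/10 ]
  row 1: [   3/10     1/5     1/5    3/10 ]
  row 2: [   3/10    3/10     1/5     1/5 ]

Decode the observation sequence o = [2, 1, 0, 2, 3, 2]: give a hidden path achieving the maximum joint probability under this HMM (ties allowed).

path = [1, 2, 2, 2, 2, 2]

t=0: δ = [4.000e-02, 1.200e-01, 4.000e-02]  (obs o_0=2)
t=1: δ = [1.080e-02, 7.200e-03, 1.440e-02]  ψ = [1, 1, 1]  (obs o_1=1)
t=2: δ = [1.296e-03, 1.296e-03, 2.592e-03]  ψ = [0, 2, 2]  (obs o_2=0)
t=3: δ = [1.555e-04, 1.555e-04, 3.110e-04]  ψ = [0, 2, 2]  (obs o_3=2)
t=4: δ = [2.799e-05, 2.799e-05, 3.732e-05]  ψ = [0, 2, 2]  (obs o_4=3)
t=5: δ = [3.359e-06, 2.239e-06, 4.479e-06]  ψ = [0, 2, 2]  (obs o_5=2)
backtrack: best end state = 2; path = [1, 2, 2, 2, 2, 2]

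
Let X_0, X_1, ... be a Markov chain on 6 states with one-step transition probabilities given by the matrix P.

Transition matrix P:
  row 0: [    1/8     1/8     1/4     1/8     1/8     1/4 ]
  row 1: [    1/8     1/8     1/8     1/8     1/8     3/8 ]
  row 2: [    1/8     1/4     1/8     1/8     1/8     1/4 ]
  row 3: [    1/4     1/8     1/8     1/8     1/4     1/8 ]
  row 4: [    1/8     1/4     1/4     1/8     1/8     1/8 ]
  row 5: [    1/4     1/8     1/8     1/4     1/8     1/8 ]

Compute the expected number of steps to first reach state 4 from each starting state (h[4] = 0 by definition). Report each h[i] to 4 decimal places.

First-step conditioning: h[4] = 0; for i ≠ 4, h[i] = 1 + Σ_k P[i][k]·h[k].
  h[0] = 1 + 1/8·h[0] + 1/8·h[1] + 1/4·h[2] + 1/8·h[3] + 1/4·h[5]
  h[1] = 1 + 1/8·h[0] + 1/8·h[1] + 1/8·h[2] + 1/8·h[3] + 3/8·h[5]
  h[2] = 1 + 1/8·h[0] + 1/4·h[1] + 1/8·h[2] + 1/8·h[3] + 1/4·h[5]
  h[3] = 1 + 1/4·h[0] + 1/8·h[1] + 1/8·h[2] + 1/8·h[3] + 1/8·h[5]
  h[5] = 1 + 1/4·h[0] + 1/8·h[1] + 1/8·h[2] + 1/4·h[3] + 1/8·h[5]
Solving the 5×5 linear system over states ≠ 4 gives exactly h = [42704/6153, 42632/6153, 14232/2051, 12480/2051, 0, 14040/2051] (h[4] = 0 is the target).

h = [6.9404, 6.9287, 6.9391, 6.0848, 0.0000, 6.8454]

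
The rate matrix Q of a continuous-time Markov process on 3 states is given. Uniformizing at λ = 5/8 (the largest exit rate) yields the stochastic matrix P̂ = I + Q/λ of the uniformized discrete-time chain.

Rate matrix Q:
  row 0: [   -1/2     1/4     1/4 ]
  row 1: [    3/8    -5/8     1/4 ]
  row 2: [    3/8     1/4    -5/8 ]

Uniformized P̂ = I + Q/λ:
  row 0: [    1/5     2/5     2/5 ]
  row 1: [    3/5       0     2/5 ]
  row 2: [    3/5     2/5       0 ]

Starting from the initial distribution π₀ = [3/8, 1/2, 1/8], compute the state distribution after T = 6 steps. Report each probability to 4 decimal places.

t=0: π = [0.3750, 0.5000, 0.1250]
t=1: π = [0.4500, 0.2000, 0.3500]
t=2: π = [0.4200, 0.3200, 0.2600]
t=3: π = [0.4320, 0.2720, 0.2960]
t=4: π = [0.4272, 0.2912, 0.2816]
t=5: π = [0.4291, 0.2835, 0.2874]
t=6: π = [0.4284, 0.2866, 0.2851]

π = [0.4284, 0.2866, 0.2851]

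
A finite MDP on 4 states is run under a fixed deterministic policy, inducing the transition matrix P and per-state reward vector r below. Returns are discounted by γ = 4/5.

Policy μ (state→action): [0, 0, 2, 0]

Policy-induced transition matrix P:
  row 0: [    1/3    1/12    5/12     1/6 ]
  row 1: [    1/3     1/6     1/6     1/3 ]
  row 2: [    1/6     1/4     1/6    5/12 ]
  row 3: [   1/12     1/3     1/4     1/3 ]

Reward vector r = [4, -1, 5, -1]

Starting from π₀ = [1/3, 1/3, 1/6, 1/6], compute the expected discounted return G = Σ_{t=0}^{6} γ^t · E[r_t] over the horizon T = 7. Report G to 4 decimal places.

G = 6.5589

t=0: π = [0.3333, 0.3333, 0.1667, 0.1667], E[r] = 1.6667, γ^t·E[r] = 1.666667, running G = 1.666667
t=1: π = [0.2639, 0.1806, 0.2639, 0.2917], E[r] = 1.9028, γ^t·E[r] = 1.522222, running G = 3.188889
t=2: π = [0.2164, 0.2153, 0.2569, 0.3113], E[r] = 1.6238, γ^t·E[r] = 1.039259, running G = 4.228148
t=3: π = [0.2127, 0.2219, 0.2467, 0.3187], E[r] = 1.5437, γ^t·E[r] = 0.790370, running G = 5.018519
t=4: π = [0.2125, 0.2226, 0.2464, 0.3184], E[r] = 1.5411, γ^t·E[r] = 0.631223, running G = 5.649742
t=5: π = [0.2127, 0.2226, 0.2463, 0.3184], E[r] = 1.5413, γ^t·E[r] = 0.505061, running G = 6.154802
t=6: π = [0.2127, 0.2225, 0.2464, 0.3184], E[r] = 1.5415, γ^t·E[r] = 0.404104, running G = 6.558907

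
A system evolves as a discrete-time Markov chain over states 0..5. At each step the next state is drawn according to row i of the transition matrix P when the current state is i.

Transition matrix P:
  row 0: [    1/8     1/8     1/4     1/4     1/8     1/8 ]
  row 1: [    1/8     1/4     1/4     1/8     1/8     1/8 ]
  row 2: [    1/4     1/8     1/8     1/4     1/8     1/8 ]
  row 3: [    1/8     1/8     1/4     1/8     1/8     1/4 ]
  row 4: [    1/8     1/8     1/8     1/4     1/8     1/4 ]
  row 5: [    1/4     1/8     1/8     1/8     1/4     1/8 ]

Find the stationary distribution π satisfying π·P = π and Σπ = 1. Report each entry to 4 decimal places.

Balance equations π_j = Σ_i π_i·P[i][j]:
  π_0 = 1/8·π_0 + 1/8·π_1 + 1/4·π_2 + 1/8·π_3 + 1/8·π_4 + 1/4·π_5
  π_1 = 1/8·π_0 + 1/4·π_1 + 1/8·π_2 + 1/8·π_3 + 1/8·π_4 + 1/8·π_5
  π_2 = 1/4·π_0 + 1/4·π_1 + 1/8·π_2 + 1/4·π_3 + 1/8·π_4 + 1/8·π_5
  π_3 = 1/4·π_0 + 1/8·π_1 + 1/4·π_2 + 1/8·π_3 + 1/4·π_4 + 1/8·π_5
  π_4 = 1/8·π_0 + 1/8·π_1 + 1/8·π_2 + 1/8·π_3 + 1/8·π_4 + 1/4·π_5
  normalize: π_0 + π_1 + π_2 + π_3 + π_4 + π_5 = 1
Solving the linear system gives exactly π = [292/1725, 1/7, 2264/12075, 108/575, 587/4025, 671/4025].

π = [0.1693, 0.1429, 0.1875, 0.1878, 0.1458, 0.1667]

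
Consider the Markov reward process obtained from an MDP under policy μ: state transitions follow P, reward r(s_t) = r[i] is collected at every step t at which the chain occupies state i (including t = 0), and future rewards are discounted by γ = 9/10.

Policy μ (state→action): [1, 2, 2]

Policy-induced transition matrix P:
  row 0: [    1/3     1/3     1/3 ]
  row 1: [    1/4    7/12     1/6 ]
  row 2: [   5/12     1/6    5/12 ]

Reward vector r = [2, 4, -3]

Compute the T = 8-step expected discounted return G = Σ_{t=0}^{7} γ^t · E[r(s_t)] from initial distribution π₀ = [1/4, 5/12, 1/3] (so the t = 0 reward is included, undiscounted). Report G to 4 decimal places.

t=0: π = [0.2500, 0.4167, 0.3333], E[r] = 1.1667, γ^t·E[r] = 1.166667, running G = 1.166667
t=1: π = [0.3264, 0.3819, 0.2917], E[r] = 1.3056, γ^t·E[r] = 1.175000, running G = 2.341667
t=2: π = [0.3258, 0.3802, 0.2940], E[r] = 1.2905, γ^t·E[r] = 1.045313, running G = 3.386979
t=3: π = [0.3261, 0.3794, 0.2945], E[r] = 1.2865, γ^t·E[r] = 0.937828, running G = 4.324807
t=4: π = [0.3263, 0.3791, 0.2946], E[r] = 1.2850, γ^t·E[r] = 0.843091, running G = 5.167898
t=5: π = [0.3263, 0.3790, 0.2947], E[r] = 1.2845, γ^t·E[r] = 0.758479, running G = 5.926377
t=6: π = [0.3263, 0.3790, 0.2947], E[r] = 1.2843, γ^t·E[r] = 0.682535, running G = 6.608912
t=7: π = [0.3263, 0.3790, 0.2947], E[r] = 1.2842, γ^t·E[r] = 0.614251, running G = 7.223162

G = 7.2232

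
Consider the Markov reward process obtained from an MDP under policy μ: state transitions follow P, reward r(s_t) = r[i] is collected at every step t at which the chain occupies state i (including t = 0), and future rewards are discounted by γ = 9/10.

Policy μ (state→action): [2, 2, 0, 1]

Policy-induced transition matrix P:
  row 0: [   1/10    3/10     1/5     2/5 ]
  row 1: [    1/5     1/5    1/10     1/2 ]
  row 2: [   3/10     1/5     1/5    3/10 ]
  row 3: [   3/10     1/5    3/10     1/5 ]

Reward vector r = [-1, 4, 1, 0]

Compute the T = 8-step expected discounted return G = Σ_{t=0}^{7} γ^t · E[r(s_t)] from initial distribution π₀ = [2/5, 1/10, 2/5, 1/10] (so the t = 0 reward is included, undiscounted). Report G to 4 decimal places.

G = 4.5574

t=0: π = [0.4000, 0.1000, 0.4000, 0.1000], E[r] = 0.4000, γ^t·E[r] = 0.400000, running G = 0.400000
t=1: π = [0.2100, 0.2400, 0.2000, 0.3500], E[r] = 0.9500, γ^t·E[r] = 0.855000, running G = 1.255000
t=2: π = [0.2340, 0.2210, 0.2110, 0.3340], E[r] = 0.8610, γ^t·E[r] = 0.697410, running G = 1.952410
t=3: π = [0.2311, 0.2234, 0.2113, 0.3342], E[r] = 0.8738, γ^t·E[r] = 0.637000, running G = 2.589410
t=4: π = [0.2314, 0.2231, 0.2111, 0.3344], E[r] = 0.8721, γ^t·E[r] = 0.572172, running G = 3.161582
t=5: π = [0.2314, 0.2231, 0.2111, 0.3343], E[r] = 0.8723, γ^t·E[r] = 0.515085, running G = 3.676667
t=6: π = [0.2314, 0.2231, 0.2111, 0.3343], E[r] = 0.8723, γ^t·E[r] = 0.463562, running G = 4.140229
t=7: π = [0.2314, 0.2231, 0.2111, 0.3343], E[r] = 0.8723, γ^t·E[r] = 0.417207, running G = 4.557436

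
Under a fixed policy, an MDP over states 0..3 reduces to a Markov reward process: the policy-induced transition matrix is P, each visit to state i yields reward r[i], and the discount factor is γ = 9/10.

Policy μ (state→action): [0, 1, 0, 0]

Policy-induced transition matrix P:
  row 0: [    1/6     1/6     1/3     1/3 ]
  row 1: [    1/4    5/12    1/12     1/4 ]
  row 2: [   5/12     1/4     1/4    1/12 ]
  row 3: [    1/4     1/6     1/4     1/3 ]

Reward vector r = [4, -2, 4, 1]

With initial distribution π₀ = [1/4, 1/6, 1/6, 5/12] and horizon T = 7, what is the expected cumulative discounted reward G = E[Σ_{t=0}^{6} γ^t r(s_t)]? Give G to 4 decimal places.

G = 9.2330

t=0: π = [0.2500, 0.1667, 0.1667, 0.4167], E[r] = 1.7500, γ^t·E[r] = 1.750000, running G = 1.750000
t=1: π = [0.2569, 0.2222, 0.2431, 0.2778], E[r] = 1.8333, γ^t·E[r] = 1.650000, running G = 3.400000
t=2: π = [0.2691, 0.2425, 0.2344, 0.2541], E[r] = 1.7830, γ^t·E[r] = 1.444219, running G = 4.844219
t=3: π = [0.2666, 0.2468, 0.2320, 0.2545], E[r] = 1.7555, γ^t·E[r] = 1.279758, running G = 6.123977
t=4: π = [0.2664, 0.2477, 0.2311, 0.2548], E[r] = 1.7495, γ^t·E[r] = 1.147835, running G = 7.271811
t=5: π = [0.2663, 0.2478, 0.2309, 0.2549], E[r] = 1.7481, γ^t·E[r] = 1.032259, running G = 8.304070
t=6: π = [0.2663, 0.2479, 0.2309, 0.2549], E[r] = 1.7479, γ^t·E[r] = 0.928915, running G = 9.232985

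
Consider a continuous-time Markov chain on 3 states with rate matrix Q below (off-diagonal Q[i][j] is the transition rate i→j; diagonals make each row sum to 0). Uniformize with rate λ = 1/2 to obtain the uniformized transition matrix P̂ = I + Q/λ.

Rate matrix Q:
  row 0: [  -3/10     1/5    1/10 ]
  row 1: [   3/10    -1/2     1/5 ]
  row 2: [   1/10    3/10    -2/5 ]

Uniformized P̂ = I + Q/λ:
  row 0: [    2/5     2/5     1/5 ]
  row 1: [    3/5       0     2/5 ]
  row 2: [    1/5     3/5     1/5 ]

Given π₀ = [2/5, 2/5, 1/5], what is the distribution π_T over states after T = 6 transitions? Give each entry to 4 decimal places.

π = [0.4111, 0.3246, 0.2642]

t=0: π = [0.4000, 0.4000, 0.2000]
t=1: π = [0.4400, 0.2800, 0.2800]
t=2: π = [0.4000, 0.3440, 0.2560]
t=3: π = [0.4176, 0.3136, 0.2688]
t=4: π = [0.4090, 0.3283, 0.2627]
t=5: π = [0.4131, 0.3212, 0.2657]
t=6: π = [0.4111, 0.3246, 0.2642]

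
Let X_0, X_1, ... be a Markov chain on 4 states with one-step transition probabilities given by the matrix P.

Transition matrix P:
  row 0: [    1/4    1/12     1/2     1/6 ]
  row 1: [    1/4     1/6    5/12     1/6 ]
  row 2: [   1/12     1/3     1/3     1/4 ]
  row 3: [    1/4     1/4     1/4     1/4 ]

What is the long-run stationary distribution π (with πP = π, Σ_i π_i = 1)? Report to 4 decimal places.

π = [0.1890, 0.2299, 0.3661, 0.2151]

Balance equations π_j = Σ_i π_i·P[i][j]:
  π_0 = 1/4·π_0 + 1/4·π_1 + 1/12·π_2 + 1/4·π_3
  π_1 = 1/12·π_0 + 1/6·π_1 + 1/3·π_2 + 1/4·π_3
  π_2 = 1/2·π_0 + 5/12·π_1 + 1/3·π_2 + 1/4·π_3
  normalize: π_0 + π_1 + π_2 + π_3 = 1
Solving the linear system gives exactly π = [333/1762, 405/1762, 645/1762, 379/1762].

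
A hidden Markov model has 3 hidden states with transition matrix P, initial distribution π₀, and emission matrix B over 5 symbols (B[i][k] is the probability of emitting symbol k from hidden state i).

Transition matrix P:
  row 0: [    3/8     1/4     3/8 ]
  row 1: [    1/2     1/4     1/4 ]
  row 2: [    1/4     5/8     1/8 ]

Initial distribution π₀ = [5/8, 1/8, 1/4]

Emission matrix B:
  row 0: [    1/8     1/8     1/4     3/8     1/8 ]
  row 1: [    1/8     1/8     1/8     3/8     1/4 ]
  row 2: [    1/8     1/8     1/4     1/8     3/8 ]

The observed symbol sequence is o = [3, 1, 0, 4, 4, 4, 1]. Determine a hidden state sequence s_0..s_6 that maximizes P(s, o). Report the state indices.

path = [0, 2, 1, 2, 1, 2, 1]

t=0: δ = [2.344e-01, 4.688e-02, 3.125e-02]  (obs o_0=3)
t=1: δ = [1.099e-02, 7.324e-03, 1.099e-02]  ψ = [0, 0, 0]  (obs o_1=1)
t=2: δ = [5.150e-04, 8.583e-04, 5.150e-04]  ψ = [0, 2, 0]  (obs o_2=0)
t=3: δ = [5.364e-05, 8.047e-05, 8.047e-05]  ψ = [1, 2, 1]  (obs o_3=4)
t=4: δ = [5.029e-06, 1.257e-05, 7.544e-06]  ψ = [1, 2, 0]  (obs o_4=4)
t=5: δ = [7.858e-07, 1.179e-06, 1.179e-06]  ψ = [1, 2, 1]  (obs o_5=4)
t=6: δ = [7.367e-08, 9.209e-08, 3.683e-08]  ψ = [1, 2, 0]  (obs o_6=1)
backtrack: best end state = 1; path = [0, 2, 1, 2, 1, 2, 1]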